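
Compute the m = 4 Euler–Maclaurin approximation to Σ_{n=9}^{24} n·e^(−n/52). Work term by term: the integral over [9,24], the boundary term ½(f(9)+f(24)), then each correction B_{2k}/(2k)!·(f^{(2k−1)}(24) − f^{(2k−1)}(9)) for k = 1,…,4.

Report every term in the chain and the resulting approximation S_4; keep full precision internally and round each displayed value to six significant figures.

S_4 ≈ 188.204

∫_9^24 x·e^(−x/52) dx evaluates to 176.886.
Boundary: ½(f(9) + f(24)) = ½(7.56966 + 15.1275) = 11.3486.
So far: 188.234.
Order-1 term: 1/12 · (0.339399 − 0.695503) = -0.0296753.
Partial sum through k=1: 188.204.
Order-2 term: −1/720 · (0.000591726 − 0.000879308) = 3.99420e-07.
Partial sum through k=2: 188.204.
Order-3 term: 1/30240 · (3.91248e-07 − 5.55253e-07) = -5.42345e-12.
Partial sum through k=3: 188.204.
Order-4 term: −1/1209600 · (2.08455e-10 − 2.90428e-10) = 6.77689e-17.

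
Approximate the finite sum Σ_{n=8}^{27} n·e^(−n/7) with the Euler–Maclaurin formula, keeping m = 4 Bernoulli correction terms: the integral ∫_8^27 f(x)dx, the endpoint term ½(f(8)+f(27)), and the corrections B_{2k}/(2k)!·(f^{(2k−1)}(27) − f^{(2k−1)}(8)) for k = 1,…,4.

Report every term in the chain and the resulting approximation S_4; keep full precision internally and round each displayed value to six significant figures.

S_4 ≈ 30.0163

∫_8^27 x·e^(−x/7) dx evaluates to 28.4567.
Endpoint term: (f(8) + f(27))/2 = (2.55125 + 0.570464)/2 = 1.56086.
So far: 30.0175.
k=1: B_{2}/(2)! × [f^{(1)}(27) − f^{(1)}(8)] = 1/12 × (-0.0603665 − (-0.0455581)) = -0.00123404.
After k=1: 30.0163.
k=2: B_{4}/(4)! × [f^{(3)}(27) − f^{(3)}(8)] = −1/720 × (-0.000369591 − 0.0120868) = 1.73006e-05.
After k=2: 30.0163.
k=3: B_{6}/(6)! × [f^{(5)}(27) − f^{(5)}(8)] = 1/30240 × (1.00569e-05 − 0.000512315) = -1.66091e-08.
After k=3: 30.0163.
k=4: B_{8}/(8)! × [f^{(7)}(27) − f^{(7)}(8)] = −1/1209600 × (5.64418e-07 − 1.58767e-05) = 1.26590e-11.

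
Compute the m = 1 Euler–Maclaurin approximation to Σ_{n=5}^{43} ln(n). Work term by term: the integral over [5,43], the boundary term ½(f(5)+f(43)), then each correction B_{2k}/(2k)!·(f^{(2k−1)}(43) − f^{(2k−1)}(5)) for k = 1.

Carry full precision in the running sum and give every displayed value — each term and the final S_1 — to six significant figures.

S_1 ≈ 118.355

Integral: ∫_5^43 ln(x) dx = 115.684.
Endpoint term: (f(5) + f(43))/2 = (1.60944 + 3.76120)/2 = 2.68532.
Integral + boundary = 118.370.
k=1: B_{2}/(2)! × [f^{(1)}(43) − f^{(1)}(5)] = 1/12 × (0.0232558 − 0.200000) = -0.0147287.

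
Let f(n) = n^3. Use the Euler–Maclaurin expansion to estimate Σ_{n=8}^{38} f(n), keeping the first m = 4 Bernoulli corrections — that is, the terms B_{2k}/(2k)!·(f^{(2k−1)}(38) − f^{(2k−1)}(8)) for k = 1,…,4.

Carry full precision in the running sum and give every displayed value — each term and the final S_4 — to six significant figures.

S_4 ≈ 548297

∫_8^38 x^3 dx evaluates to 520260.
Boundary: ½(f(8) + f(38)) = ½(512.000 + 54872.0) = 27692.0.
So far: 547952.
k=1: B_{2}/(2)! × [f^{(1)}(38) − f^{(1)}(8)] = 1/12 × (4332.00 − 192.000) = 345.000.
After k=1: 548297.
k=2: B_{4}/(4)! × [f^{(3)}(38) − f^{(3)}(8)] = −1/720 × (6.00000 − 6.00000) = 0.00000.
After k=2: 548297.
k=3: B_{6}/(6)! × [f^{(5)}(38) − f^{(5)}(8)] = 1/30240 × (0.00000 − 0.00000) = 0.00000.
After k=3: 548297.
k=4: B_{8}/(8)! × [f^{(7)}(38) − f^{(7)}(8)] = −1/1209600 × (0.00000 − 0.00000) = 0.00000.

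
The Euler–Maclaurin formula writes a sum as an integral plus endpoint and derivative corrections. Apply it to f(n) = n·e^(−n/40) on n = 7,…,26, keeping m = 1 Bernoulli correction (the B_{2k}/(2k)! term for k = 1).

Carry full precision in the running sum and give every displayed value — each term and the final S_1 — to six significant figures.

The integral term ∫_7^26 x·e^(−x/40) dx = 199.978.
Boundary: ½(f(7) + f(26)) = ½(5.87620 + 13.5732) = 9.72469.
Integral + boundary = 209.703.
Order-1 term: 1/12 · (0.182716 − 0.692552) = -0.0424863.

S_1 ≈ 209.661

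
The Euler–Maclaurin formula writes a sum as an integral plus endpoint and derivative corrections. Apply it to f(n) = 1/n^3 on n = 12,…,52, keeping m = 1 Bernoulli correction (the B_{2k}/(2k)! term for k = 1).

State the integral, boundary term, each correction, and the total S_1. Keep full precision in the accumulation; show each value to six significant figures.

S_1 ≈ 0.00359224

∫_12^52 1/x^3 dx evaluates to 0.00328731.
Endpoint term: (f(12) + f(52))/2 = (0.000578704 + 7.11197e-06)/2 = 0.000292908.
So far: 0.00358022.
Order-1 term: 1/12 · (-4.10306e-07 − (-0.000144676)) = 1.20221e-05.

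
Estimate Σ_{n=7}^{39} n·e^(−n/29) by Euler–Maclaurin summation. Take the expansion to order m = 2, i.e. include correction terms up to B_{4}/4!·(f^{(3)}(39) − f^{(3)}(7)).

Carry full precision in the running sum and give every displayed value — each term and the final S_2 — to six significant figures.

S_2 ≈ 314.008

Integral: ∫_7^39 x·e^(−x/29) dx = 306.235.
½[f(7) + f(39)] = ½[5.49881 + 10.1628] = 7.83080.
So far: 314.065.
k=1: B_{2}/(2)! × [f^{(1)}(39) − f^{(1)}(7)] = 1/12 × (-0.0898568 − 0.595930) = -0.0571489.
Partial sum through k=1: 314.008.
k=2: B_{4}/(4)! × [f^{(3)}(39) − f^{(3)}(7)] = −1/720 × (0.000512857 − 0.00257671) = 2.86647e-06.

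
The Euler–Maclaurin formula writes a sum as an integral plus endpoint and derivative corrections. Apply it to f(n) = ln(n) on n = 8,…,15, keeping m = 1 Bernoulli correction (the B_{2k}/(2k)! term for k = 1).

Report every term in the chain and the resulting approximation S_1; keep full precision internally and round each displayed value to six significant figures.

S_1 ≈ 19.3741

The integral term ∫_8^15 ln(x) dx = 16.9852.
Boundary: ½(f(8) + f(15)) = ½(2.07944 + 2.70805) = 2.39375.
Integral + boundary = 19.3790.
Correction k=1: B_{2}/2! · (f^{(1)}(15) − f^{(1)}(8)) = 1/12 · (0.0666667 − 0.125000) = -0.00486111.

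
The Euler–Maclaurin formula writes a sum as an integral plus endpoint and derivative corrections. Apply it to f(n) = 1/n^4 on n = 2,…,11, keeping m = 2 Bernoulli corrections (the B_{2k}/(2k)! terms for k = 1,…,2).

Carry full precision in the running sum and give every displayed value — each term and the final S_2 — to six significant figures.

S_2 ≈ 0.0818129

The integral term ∫_2^11 1/x^4 dx = 0.0414162.
½[f(2) + f(11)] = ½[0.0625000 + 6.83013e-05] = 0.0312842.
Running total after boundary: 0.0727004.
Correction k=1: B_{2}/2! · (f^{(1)}(11) − f^{(1)}(2)) = 1/12 · (-2.48369e-05 − (-0.125000)) = 0.0104146.
Partial sum through k=1: 0.0831150.
Correction k=2: B_{4}/4! · (f^{(3)}(11) − f^{(3)}(2)) = −1/720 · (-6.15790e-06 − (-0.937500)) = -0.00130207.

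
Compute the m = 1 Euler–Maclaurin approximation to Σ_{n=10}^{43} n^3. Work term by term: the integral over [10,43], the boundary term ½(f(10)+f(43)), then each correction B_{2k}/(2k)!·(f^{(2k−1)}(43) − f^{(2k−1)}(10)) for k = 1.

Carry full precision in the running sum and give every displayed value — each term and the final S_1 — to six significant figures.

S_1 ≈ 892891

The integral term ∫_10^43 x^3 dx = 852200.
½[f(10) + f(43)] = ½[1000.00 + 79507.0] = 40253.5.
So far: 892454.
Order-1 term: 1/12 · (5547.00 − 300.000) = 437.250.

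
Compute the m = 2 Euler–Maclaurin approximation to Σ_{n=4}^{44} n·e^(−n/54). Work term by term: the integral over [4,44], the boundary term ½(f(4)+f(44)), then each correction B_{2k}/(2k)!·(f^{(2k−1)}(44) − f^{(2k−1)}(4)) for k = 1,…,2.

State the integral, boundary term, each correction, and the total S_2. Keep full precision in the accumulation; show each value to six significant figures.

S_2 ≈ 577.035

∫_4^44 x·e^(−x/54) dx evaluates to 565.503.
½[f(4) + f(44)] = ½[3.71441 + 19.4797] = 11.5971.
Integral + boundary = 577.100.
k=1: B_{2}/(2)! × [f^{(1)}(44) − f^{(1)}(4)] = 1/12 × (0.0819854 − 0.859818) = -0.0648193.
After k=1: 577.035.
k=2: B_{4}/(4)! × [f^{(3)}(44) − f^{(3)}(4)] = −1/720 × (0.000331765 − 0.000931764) = 8.33331e-07.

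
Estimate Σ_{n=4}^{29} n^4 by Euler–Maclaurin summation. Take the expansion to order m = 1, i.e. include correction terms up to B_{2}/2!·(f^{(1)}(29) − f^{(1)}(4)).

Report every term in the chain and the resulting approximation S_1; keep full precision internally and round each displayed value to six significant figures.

∫_4^29 x^4 dx evaluates to 4.10202e+06.
Endpoint term: (f(4) + f(29))/2 = (256.000 + 707281)/2 = 353768.
So far: 4.45579e+06.
Correction k=1: B_{2}/2! · (f^{(1)}(29) − f^{(1)}(4)) = 1/12 · (97556.0 − 256.000) = 8108.33.

S_1 ≈ 4.46390e+06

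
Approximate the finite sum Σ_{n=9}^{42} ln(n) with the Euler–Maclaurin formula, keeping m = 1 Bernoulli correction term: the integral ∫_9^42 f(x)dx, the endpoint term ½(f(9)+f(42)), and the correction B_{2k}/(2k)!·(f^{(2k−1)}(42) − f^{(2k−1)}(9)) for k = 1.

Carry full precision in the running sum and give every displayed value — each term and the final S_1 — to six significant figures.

The integral term ∫_9^42 ln(x) dx = 104.207.
Endpoint term: (f(9) + f(42))/2 = (2.19722 + 3.73767)/2 = 2.96745.
Integral + boundary = 107.175.
Order-1 term: 1/12 · (0.0238095 − 0.111111) = -0.00727513.

S_1 ≈ 107.167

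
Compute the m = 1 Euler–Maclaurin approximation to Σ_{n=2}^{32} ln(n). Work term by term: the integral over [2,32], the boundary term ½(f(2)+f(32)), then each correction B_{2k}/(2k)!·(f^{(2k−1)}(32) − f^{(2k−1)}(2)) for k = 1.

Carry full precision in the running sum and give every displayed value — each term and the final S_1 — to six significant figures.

S_1 ≈ 81.5576

The integral term ∫_2^32 ln(x) dx = 79.5173.
Endpoint term: (f(2) + f(32))/2 = (0.693147 + 3.46574)/2 = 2.07944.
Integral + boundary = 81.5967.
k=1: B_{2}/(2)! × [f^{(1)}(32) − f^{(1)}(2)] = 1/12 × (0.0312500 − 0.500000) = -0.0390625.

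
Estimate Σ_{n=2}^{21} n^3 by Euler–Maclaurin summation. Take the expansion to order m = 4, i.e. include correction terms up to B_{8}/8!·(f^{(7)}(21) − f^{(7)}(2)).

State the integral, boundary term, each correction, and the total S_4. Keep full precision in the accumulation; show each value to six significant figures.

∫_2^21 x^3 dx evaluates to 48616.2.
Boundary: ½(f(2) + f(21)) = ½(8.00000 + 9261.00) = 4634.50.
Integral + boundary = 53250.8.
Order-1 term: 1/12 · (1323.00 − 12.0000) = 109.250.
Running total after k=1: 53360.0.
Order-2 term: −1/720 · (6.00000 − 6.00000) = 0.00000.
Running total after k=2: 53360.0.
Order-3 term: 1/30240 · (0.00000 − 0.00000) = 0.00000.
Running total after k=3: 53360.0.
Order-4 term: −1/1209600 · (0.00000 − 0.00000) = 0.00000.

S_4 ≈ 53360.0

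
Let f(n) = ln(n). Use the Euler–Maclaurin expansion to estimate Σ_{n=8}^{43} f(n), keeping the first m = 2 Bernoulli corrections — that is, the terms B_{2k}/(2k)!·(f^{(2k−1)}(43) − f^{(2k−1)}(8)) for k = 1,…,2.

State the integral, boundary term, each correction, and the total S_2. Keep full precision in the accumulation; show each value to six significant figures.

Integral: ∫_8^43 ln(x) dx = 110.096.
Endpoint term: (f(8) + f(43))/2 = (2.07944 + 3.76120)/2 = 2.92032.
So far: 113.016.
Order-1 term: 1/12 · (0.0232558 − 0.125000) = -0.00847868.
Partial sum through k=1: 113.008.
Order-2 term: −1/720 · (2.51550e-05 − 0.00390625) = 5.39041e-06.

S_2 ≈ 113.008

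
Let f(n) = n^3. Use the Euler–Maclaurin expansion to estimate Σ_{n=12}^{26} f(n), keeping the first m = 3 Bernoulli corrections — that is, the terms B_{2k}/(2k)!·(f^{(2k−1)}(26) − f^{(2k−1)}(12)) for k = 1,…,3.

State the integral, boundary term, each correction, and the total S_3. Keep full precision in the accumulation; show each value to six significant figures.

S_3 ≈ 118845

Integral: ∫_12^26 x^3 dx = 109060.
Endpoint term: (f(12) + f(26))/2 = (1728.00 + 17576.0)/2 = 9652.00.
Running total after boundary: 118712.
Order-1 term: 1/12 · (2028.00 − 432.000) = 133.000.
Running total after k=1: 118845.
Order-2 term: −1/720 · (6.00000 − 6.00000) = 0.00000.
Running total after k=2: 118845.
Order-3 term: 1/30240 · (0.00000 − 0.00000) = 0.00000.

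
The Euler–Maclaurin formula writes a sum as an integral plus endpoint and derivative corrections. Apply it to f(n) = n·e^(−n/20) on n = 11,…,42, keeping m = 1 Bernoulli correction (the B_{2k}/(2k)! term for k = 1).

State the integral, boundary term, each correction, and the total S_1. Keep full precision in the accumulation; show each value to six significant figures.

S_1 ≈ 211.575

The integral term ∫_11^42 x·e^(−x/20) dx = 205.863.
Endpoint term: (f(11) + f(42))/2 = (6.34645 + 5.14317)/2 = 5.74481.
So far: 211.608.
Order-1 term: 1/12 · (-0.134702 − 0.259627) = -0.0328608.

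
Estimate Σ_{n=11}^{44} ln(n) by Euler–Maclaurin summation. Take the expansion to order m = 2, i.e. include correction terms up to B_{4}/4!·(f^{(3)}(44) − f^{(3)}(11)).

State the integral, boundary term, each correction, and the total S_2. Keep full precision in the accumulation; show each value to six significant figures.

∫_11^44 ln(x) dx evaluates to 107.127.
Boundary: ½(f(11) + f(44)) = ½(2.39790 + 3.78419) = 3.09104.
Integral + boundary = 110.219.
Order-1 term: 1/12 · (0.0227273 − 0.0909091) = -0.00568182.
After k=1: 110.213.
Order-2 term: −1/720 · (2.34786e-05 − 0.00150263) = 2.05438e-06.

S_2 ≈ 110.213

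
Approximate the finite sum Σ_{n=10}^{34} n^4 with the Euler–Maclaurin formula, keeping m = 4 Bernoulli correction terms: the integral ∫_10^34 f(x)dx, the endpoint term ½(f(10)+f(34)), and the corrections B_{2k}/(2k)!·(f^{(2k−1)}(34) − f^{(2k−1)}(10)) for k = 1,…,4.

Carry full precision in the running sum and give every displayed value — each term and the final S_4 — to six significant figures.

The integral term ∫_10^34 x^4 dx = 9.06708e+06.
Boundary: ½(f(10) + f(34)) = ½(10000.0 + 1.33634e+06) = 673168.
Integral + boundary = 9.74025e+06.
Correction k=1: B_{2}/2! · (f^{(1)}(34) − f^{(1)}(10)) = 1/12 · (157216 − 4000.00) = 12768.0.
Running total after k=1: 9.75302e+06.
Correction k=2: B_{4}/4! · (f^{(3)}(34) − f^{(3)}(10)) = −1/720 · (816.000 − 240.000) = -0.800000.
Running total after k=2: 9.75302e+06.
Correction k=3: B_{6}/6! · (f^{(5)}(34) − f^{(5)}(10)) = 1/30240 · (0.00000 − 0.00000) = 0.00000.
Running total after k=3: 9.75302e+06.
Correction k=4: B_{8}/8! · (f^{(7)}(34) − f^{(7)}(10)) = −1/1209600 · (0.00000 − 0.00000) = 0.00000.

S_4 ≈ 9.75302e+06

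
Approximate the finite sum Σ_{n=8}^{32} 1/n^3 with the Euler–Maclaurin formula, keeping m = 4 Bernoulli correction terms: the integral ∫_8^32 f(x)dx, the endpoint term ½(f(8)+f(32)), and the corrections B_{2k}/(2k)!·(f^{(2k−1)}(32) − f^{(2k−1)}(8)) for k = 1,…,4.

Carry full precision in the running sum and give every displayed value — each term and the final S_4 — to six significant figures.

∫_8^32 1/x^3 dx evaluates to 0.00732422.
Endpoint term: (f(8) + f(32))/2 = (0.00195312 + 3.05176e-05)/2 = 0.000991821.
Integral + boundary = 0.00831604.
Order-1 term: 1/12 · (-2.86102e-06 − (-0.000732422)) = 6.07967e-05.
After k=1: 0.00837684.
Order-2 term: −1/720 · (-5.58794e-08 − (-0.000228882)) = -3.17814e-07.
After k=2: 0.00837652.
Order-3 term: 1/30240 · (-2.29193e-09 − (-0.000150204)) = 4.96698e-09.
After k=3: 0.00837652.
Order-4 term: −1/1209600 · (-1.61151e-10 − (-0.000168979)) = -1.39698e-10.

S_4 ≈ 0.00837652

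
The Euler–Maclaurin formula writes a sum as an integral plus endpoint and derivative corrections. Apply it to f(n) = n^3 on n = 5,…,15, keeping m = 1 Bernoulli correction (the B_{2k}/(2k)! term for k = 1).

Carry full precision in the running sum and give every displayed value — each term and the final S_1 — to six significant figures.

The integral term ∫_5^15 x^3 dx = 12500.0.
Endpoint term: (f(5) + f(15))/2 = (125.000 + 3375.00)/2 = 1750.00.
Running total after boundary: 14250.0.
k=1: B_{2}/(2)! × [f^{(1)}(15) − f^{(1)}(5)] = 1/12 × (675.000 − 75.0000) = 50.0000.

S_1 ≈ 14300.0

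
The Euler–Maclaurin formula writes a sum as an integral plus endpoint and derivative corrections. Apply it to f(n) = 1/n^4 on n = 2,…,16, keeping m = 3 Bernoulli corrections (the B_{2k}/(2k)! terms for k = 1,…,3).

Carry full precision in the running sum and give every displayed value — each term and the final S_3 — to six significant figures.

∫_2^16 1/x^4 dx evaluates to 0.0415853.
½[f(2) + f(16)] = ½[0.0625000 + 1.52588e-05] = 0.0312576.
Running total after boundary: 0.0728429.
k=1: B_{2}/(2)! × [f^{(1)}(16) − f^{(1)}(2)] = 1/12 × (-3.81470e-06 − (-0.125000)) = 0.0104163.
After k=1: 0.0832593.
k=2: B_{4}/(4)! × [f^{(3)}(16) − f^{(3)}(2)] = −1/720 × (-4.47035e-07 − (-0.937500)) = -0.00130208.
After k=2: 0.0819572.
k=3: B_{6}/(6)! × [f^{(5)}(16) − f^{(5)}(2)] = 1/30240 × (-9.77889e-08 − (-13.1250)) = 0.000434028.

S_3 ≈ 0.0823912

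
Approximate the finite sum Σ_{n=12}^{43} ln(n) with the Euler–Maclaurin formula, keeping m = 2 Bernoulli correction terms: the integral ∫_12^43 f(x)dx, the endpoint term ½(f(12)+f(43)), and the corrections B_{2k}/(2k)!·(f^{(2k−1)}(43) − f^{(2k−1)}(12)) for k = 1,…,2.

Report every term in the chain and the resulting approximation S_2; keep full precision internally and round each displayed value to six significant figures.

S_2 ≈ 104.031

∫_12^43 ln(x) dx evaluates to 100.913.
Boundary: ½(f(12) + f(43)) = ½(2.48491 + 3.76120) = 3.12305.
So far: 104.036.
Order-1 term: 1/12 · (0.0232558 − 0.0833333) = -0.00500646.
Running total after k=1: 104.031.
Order-2 term: −1/720 · (2.51550e-05 − 0.00115741) = 1.57257e-06.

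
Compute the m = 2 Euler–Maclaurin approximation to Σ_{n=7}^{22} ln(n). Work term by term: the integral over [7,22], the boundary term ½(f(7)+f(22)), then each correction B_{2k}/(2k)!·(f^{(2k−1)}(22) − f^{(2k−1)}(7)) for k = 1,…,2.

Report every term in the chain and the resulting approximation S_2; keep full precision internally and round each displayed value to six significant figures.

∫_7^22 ln(x) dx evaluates to 39.3816.
Boundary: ½(f(7) + f(22)) = ½(1.94591 + 3.09104) = 2.51848.
So far: 41.9000.
k=1: B_{2}/(2)! × [f^{(1)}(22) − f^{(1)}(7)] = 1/12 × (0.0454545 − 0.142857) = -0.00811688.
Running total after k=1: 41.8919.
k=2: B_{4}/(4)! × [f^{(3)}(22) − f^{(3)}(7)] = −1/720 × (0.000187829 − 0.00583090) = 7.83760e-06.

S_2 ≈ 41.8919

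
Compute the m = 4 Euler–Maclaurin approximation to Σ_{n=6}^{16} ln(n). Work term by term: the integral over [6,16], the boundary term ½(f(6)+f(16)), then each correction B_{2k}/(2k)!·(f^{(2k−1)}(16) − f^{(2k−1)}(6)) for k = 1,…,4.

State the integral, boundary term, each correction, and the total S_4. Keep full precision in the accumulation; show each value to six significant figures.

Integral: ∫_6^16 ln(x) dx = 23.6109.
Endpoint term: (f(6) + f(16))/2 = (1.79176 + 2.77259)/2 = 2.28217.
Integral + boundary = 25.8930.
k=1: B_{2}/(2)! × [f^{(1)}(16) − f^{(1)}(6)] = 1/12 × (0.0625000 − 0.166667) = -0.00868056.
Running total after k=1: 25.8844.
k=2: B_{4}/(4)! × [f^{(3)}(16) − f^{(3)}(6)] = −1/720 × (0.000488281 − 0.00925926) = 1.21819e-05.
Running total after k=2: 25.8844.
k=3: B_{6}/(6)! × [f^{(5)}(16) − f^{(5)}(6)] = 1/30240 × (2.28882e-05 − 0.00308642) = -1.01307e-07.
Running total after k=3: 25.8844.
k=4: B_{8}/(8)! × [f^{(7)}(16) − f^{(7)}(6)] = −1/1209600 × (2.68221e-06 − 0.00257202) = 2.12412e-09.

S_4 ≈ 25.8844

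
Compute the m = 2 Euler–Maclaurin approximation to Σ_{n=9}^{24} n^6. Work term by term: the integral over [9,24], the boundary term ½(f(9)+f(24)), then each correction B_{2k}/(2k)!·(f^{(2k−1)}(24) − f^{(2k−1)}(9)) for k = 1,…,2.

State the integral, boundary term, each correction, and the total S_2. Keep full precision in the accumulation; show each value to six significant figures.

S_2 ≈ 7.54294e+08

Integral: ∫_9^24 x^6 dx = 6.54527e+08.
½[f(9) + f(24)] = ½[531441 + 1.91103e+08] = 9.58172e+07.
Integral + boundary = 7.50344e+08.
k=1: B_{2}/(2)! × [f^{(1)}(24) − f^{(1)}(9)] = 1/12 × (4.77757e+07 − 354294) = 3.95179e+06.
Running total after k=1: 7.54296e+08.
k=2: B_{4}/(4)! × [f^{(3)}(24) − f^{(3)}(9)] = −1/720 × (1.65888e+06 − 87480.0) = -2182.50.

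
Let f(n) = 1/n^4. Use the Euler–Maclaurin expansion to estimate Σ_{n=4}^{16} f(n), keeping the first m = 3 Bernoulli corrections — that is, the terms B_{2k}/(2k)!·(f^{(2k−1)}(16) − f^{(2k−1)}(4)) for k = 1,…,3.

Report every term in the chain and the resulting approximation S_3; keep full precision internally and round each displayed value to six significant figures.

Integral: ∫_4^16 1/x^4 dx = 0.00512695.
Endpoint term: (f(4) + f(16))/2 = (0.00390625 + 1.52588e-05)/2 = 0.00196075.
So far: 0.00708771.
Order-1 term: 1/12 · (-3.81470e-06 − (-0.00390625)) = 0.000325203.
Running total after k=1: 0.00741291.
Order-2 term: −1/720 · (-4.47035e-07 − (-0.00732422)) = -1.01719e-05.
Running total after k=2: 0.00740274.
Order-3 term: 1/30240 · (-9.77889e-08 − (-0.0256348)) = 8.47707e-07.

S_3 ≈ 0.00740359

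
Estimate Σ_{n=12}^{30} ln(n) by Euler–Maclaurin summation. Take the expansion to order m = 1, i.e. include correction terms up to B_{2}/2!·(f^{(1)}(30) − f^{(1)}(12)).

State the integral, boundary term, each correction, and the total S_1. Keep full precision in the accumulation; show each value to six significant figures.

The integral term ∫_12^30 ln(x) dx = 54.2170.
½[f(12) + f(30)] = ½[2.48491 + 3.40120] = 2.94305.
Running total after boundary: 57.1601.
Correction k=1: B_{2}/2! · (f^{(1)}(30) − f^{(1)}(12)) = 1/12 · (0.0333333 − 0.0833333) = -0.00416667.

S_1 ≈ 57.1559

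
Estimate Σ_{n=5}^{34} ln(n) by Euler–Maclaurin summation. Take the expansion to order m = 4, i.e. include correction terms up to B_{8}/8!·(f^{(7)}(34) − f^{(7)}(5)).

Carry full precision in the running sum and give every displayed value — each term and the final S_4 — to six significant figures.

The integral term ∫_5^34 ln(x) dx = 82.8491.
Boundary: ½(f(5) + f(34)) = ½(1.60944 + 3.52636) = 2.56790.
Integral + boundary = 85.4170.
k=1: B_{2}/(2)! × [f^{(1)}(34) − f^{(1)}(5)] = 1/12 × (0.0294118 − 0.200000) = -0.0142157.
Running total after k=1: 85.4028.
k=2: B_{4}/(4)! × [f^{(3)}(34) − f^{(3)}(5)] = −1/720 × (5.08854e-05 − 0.0160000) = 2.21515e-05.
Running total after k=2: 85.4028.
k=3: B_{6}/(6)! × [f^{(5)}(34) − f^{(5)}(5)] = 1/30240 × (5.28222e-07 − 0.00768000) = -2.53951e-07.
Running total after k=3: 85.4028.
k=4: B_{8}/(8)! × [f^{(7)}(34) − f^{(7)}(5)] = −1/1209600 × (1.37082e-08 − 0.00921600) = 7.61904e-09.

S_4 ≈ 85.4028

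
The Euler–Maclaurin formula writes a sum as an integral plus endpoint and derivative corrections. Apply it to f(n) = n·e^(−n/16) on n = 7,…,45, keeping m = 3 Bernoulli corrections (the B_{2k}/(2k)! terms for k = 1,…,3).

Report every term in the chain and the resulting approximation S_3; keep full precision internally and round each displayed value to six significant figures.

S_3 ≈ 182.557

Integral: ∫_7^45 x·e^(−x/16) dx = 178.985.
Boundary: ½(f(7) + f(45)) = ½(4.51954 + 2.70246) = 3.61100.
Integral + boundary = 182.596.
Order-1 term: 1/12 · (-0.108849 − 0.363177) = -0.0393355.
Running total after k=1: 182.557.
Order-2 term: −1/720 · (4.39854e-05 − 0.00646279) = 8.91501e-06.
Running total after k=2: 182.557.
Order-3 term: 1/30240 · (2.00454e-06 − 4.49489e-05) = -1.42012e-09.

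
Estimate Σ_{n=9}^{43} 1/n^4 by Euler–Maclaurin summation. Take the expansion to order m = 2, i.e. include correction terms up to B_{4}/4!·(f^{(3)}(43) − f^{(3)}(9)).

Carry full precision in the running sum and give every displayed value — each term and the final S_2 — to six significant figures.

Integral: ∫_9^43 1/x^4 dx = 0.000453055.
Endpoint term: (f(9) + f(43))/2 = (0.000152416 + 2.92500e-07)/2 = 7.63541e-05.
Integral + boundary = 0.000529409.
Order-1 term: 1/12 · (-2.72093e-08 − (-6.77404e-05)) = 5.64276e-06.
After k=1: 0.000535052.
Order-2 term: −1/720 · (-4.41471e-10 − (-2.50890e-05)) = -3.48452e-08.

S_2 ≈ 0.000535017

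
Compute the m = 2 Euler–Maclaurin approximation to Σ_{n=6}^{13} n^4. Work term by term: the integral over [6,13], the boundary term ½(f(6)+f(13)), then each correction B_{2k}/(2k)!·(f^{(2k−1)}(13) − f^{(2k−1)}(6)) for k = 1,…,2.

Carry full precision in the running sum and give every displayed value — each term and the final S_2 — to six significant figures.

S_2 ≈ 88292.0

The integral term ∫_6^13 x^4 dx = 72703.4.
Boundary: ½(f(6) + f(13)) = ½(1296.00 + 28561.0) = 14928.5.
So far: 87631.9.
Correction k=1: B_{2}/2! · (f^{(1)}(13) − f^{(1)}(6)) = 1/12 · (8788.00 − 864.000) = 660.333.
Partial sum through k=1: 88292.2.
Correction k=2: B_{4}/4! · (f^{(3)}(13) − f^{(3)}(6)) = −1/720 · (312.000 − 144.000) = -0.233333.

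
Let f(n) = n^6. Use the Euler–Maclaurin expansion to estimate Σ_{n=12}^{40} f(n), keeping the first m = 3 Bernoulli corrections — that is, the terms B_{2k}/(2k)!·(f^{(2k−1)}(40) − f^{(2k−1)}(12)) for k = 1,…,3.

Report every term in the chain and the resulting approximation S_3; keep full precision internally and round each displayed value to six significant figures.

∫_12^40 x^6 dx evaluates to 2.34006e+10.
½[f(12) + f(40)] = ½[2.98598e+06 + 4.09600e+09] = 2.04949e+09.
Integral + boundary = 2.54501e+10.
Order-1 term: 1/12 · (6.14400e+08 − 1.49299e+06) = 5.10756e+07.
After k=1: 2.55012e+10.
Order-2 term: −1/720 · (7.68000e+06 − 207360) = -10378.7.
After k=2: 2.55012e+10.
Order-3 term: 1/30240 · (28800.0 − 8640.00) = 0.666667.

S_3 ≈ 2.55012e+10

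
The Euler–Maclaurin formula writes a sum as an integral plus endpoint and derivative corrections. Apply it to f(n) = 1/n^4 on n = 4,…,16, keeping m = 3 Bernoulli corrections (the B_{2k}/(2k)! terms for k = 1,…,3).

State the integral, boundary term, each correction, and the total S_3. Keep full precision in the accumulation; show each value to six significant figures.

S_3 ≈ 0.00740359

The integral term ∫_4^16 1/x^4 dx = 0.00512695.
½[f(4) + f(16)] = ½[0.00390625 + 1.52588e-05] = 0.00196075.
So far: 0.00708771.
Correction k=1: B_{2}/2! · (f^{(1)}(16) − f^{(1)}(4)) = 1/12 · (-3.81470e-06 − (-0.00390625)) = 0.000325203.
Partial sum through k=1: 0.00741291.
Correction k=2: B_{4}/4! · (f^{(3)}(16) − f^{(3)}(4)) = −1/720 · (-4.47035e-07 − (-0.00732422)) = -1.01719e-05.
Partial sum through k=2: 0.00740274.
Correction k=3: B_{6}/6! · (f^{(5)}(16) − f^{(5)}(4)) = 1/30240 · (-9.77889e-08 − (-0.0256348)) = 8.47707e-07.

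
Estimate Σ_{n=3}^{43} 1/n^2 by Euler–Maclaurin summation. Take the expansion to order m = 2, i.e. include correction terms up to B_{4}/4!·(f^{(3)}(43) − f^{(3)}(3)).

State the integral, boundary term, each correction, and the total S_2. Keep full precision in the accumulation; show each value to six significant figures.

S_2 ≈ 0.371937

Integral: ∫_3^43 1/x^2 dx = 0.310078.
½[f(3) + f(43)] = ½[0.111111 + 0.000540833] = 0.0558260.
So far: 0.365903.
k=1: B_{2}/(2)! × [f^{(1)}(43) − f^{(1)}(3)] = 1/12 × (-2.51550e-05 − (-0.0740741)) = 0.00617074.
Running total after k=1: 0.372074.
k=2: B_{4}/(4)! × [f^{(3)}(43) − f^{(3)}(3)] = −1/720 × (-1.63256e-07 − (-0.0987654)) = -0.000137174.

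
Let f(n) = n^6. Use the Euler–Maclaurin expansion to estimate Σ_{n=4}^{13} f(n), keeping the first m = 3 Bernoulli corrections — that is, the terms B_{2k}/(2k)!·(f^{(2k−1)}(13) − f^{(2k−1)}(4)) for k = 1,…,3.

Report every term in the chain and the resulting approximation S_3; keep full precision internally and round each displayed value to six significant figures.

S_3 ≈ 1.15620e+07

Integral: ∫_4^13 x^6 dx = 8.96173e+06.
Endpoint term: (f(4) + f(13))/2 = (4096.00 + 4.82681e+06)/2 = 2.41545e+06.
Running total after boundary: 1.13772e+07.
k=1: B_{2}/(2)! × [f^{(1)}(13) − f^{(1)}(4)] = 1/12 × (2.22776e+06 − 6144.00) = 185134.
After k=1: 1.15623e+07.
k=2: B_{4}/(4)! × [f^{(3)}(13) − f^{(3)}(4)] = −1/720 × (263640 − 7680.00) = -355.500.
After k=2: 1.15620e+07.
k=3: B_{6}/(6)! × [f^{(5)}(13) − f^{(5)}(4)] = 1/30240 × (9360.00 − 2880.00) = 0.214286.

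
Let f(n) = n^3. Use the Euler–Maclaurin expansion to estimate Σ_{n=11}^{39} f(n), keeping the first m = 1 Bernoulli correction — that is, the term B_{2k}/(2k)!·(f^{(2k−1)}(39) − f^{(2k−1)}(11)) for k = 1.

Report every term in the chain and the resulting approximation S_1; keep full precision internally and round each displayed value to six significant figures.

∫_11^39 x^3 dx evaluates to 574700.
Endpoint term: (f(11) + f(39))/2 = (1331.00 + 59319.0)/2 = 30325.0.
Running total after boundary: 605025.
Correction k=1: B_{2}/2! · (f^{(1)}(39) − f^{(1)}(11)) = 1/12 · (4563.00 − 363.000) = 350.000.

S_1 ≈ 605375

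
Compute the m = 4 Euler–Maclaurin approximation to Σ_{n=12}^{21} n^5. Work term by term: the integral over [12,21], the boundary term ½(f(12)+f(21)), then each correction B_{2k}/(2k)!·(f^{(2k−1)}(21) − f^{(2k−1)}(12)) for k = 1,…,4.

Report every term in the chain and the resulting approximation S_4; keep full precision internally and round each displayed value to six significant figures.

Integral: ∫_12^21 x^5 dx = 1.37967e+07.
Endpoint term: (f(12) + f(21))/2 = (248832 + 4.08410e+06)/2 = 2.16647e+06.
Running total after boundary: 1.59632e+07.
k=1: B_{2}/(2)! × [f^{(1)}(21) − f^{(1)}(12)] = 1/12 × (972405 − 103680) = 72393.8.
Partial sum through k=1: 1.60355e+07.
k=2: B_{4}/(4)! × [f^{(3)}(21) − f^{(3)}(12)] = −1/720 × (26460.0 − 8640.00) = -24.7500.
Partial sum through k=2: 1.60355e+07.
k=3: B_{6}/(6)! × [f^{(5)}(21) − f^{(5)}(12)] = 1/30240 × (120.000 − 120.000) = 0.00000.
Partial sum through k=3: 1.60355e+07.
k=4: B_{8}/(8)! × [f^{(7)}(21) − f^{(7)}(12)] = −1/1209600 × (0.00000 − 0.00000) = 0.00000.

S_4 ≈ 1.60355e+07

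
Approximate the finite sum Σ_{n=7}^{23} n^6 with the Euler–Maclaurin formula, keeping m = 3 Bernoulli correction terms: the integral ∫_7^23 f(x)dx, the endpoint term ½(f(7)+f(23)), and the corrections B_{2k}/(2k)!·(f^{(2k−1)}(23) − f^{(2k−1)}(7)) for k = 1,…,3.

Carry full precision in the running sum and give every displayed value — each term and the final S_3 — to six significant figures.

S_3 ≈ 5.63571e+08

∫_7^23 x^6 dx evaluates to 4.86286e+08.
½[f(7) + f(23)] = ½[117649 + 1.48036e+08] = 7.40768e+07.
Running total after boundary: 5.60363e+08.
Order-1 term: 1/12 · (3.86181e+07 − 100842) = 3.20977e+06.
After k=1: 5.63573e+08.
Order-2 term: −1/720 · (1.46004e+06 − 41160.0) = -1970.67.
After k=2: 5.63571e+08.
Order-3 term: 1/30240 · (16560.0 − 5040.00) = 0.380952.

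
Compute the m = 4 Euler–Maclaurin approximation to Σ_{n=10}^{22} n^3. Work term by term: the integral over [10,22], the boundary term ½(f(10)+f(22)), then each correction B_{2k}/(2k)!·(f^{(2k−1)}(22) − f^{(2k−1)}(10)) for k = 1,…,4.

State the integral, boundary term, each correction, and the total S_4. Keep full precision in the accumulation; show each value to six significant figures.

∫_10^22 x^3 dx evaluates to 56064.0.
Boundary: ½(f(10) + f(22)) = ½(1000.00 + 10648.0) = 5824.00.
Running total after boundary: 61888.0.
k=1: B_{2}/(2)! × [f^{(1)}(22) − f^{(1)}(10)] = 1/12 × (1452.00 − 300.000) = 96.0000.
Partial sum through k=1: 61984.0.
k=2: B_{4}/(4)! × [f^{(3)}(22) − f^{(3)}(10)] = −1/720 × (6.00000 − 6.00000) = 0.00000.
Partial sum through k=2: 61984.0.
k=3: B_{6}/(6)! × [f^{(5)}(22) − f^{(5)}(10)] = 1/30240 × (0.00000 − 0.00000) = 0.00000.
Partial sum through k=3: 61984.0.
k=4: B_{8}/(8)! × [f^{(7)}(22) − f^{(7)}(10)] = −1/1209600 × (0.00000 − 0.00000) = 0.00000.

S_4 ≈ 61984.0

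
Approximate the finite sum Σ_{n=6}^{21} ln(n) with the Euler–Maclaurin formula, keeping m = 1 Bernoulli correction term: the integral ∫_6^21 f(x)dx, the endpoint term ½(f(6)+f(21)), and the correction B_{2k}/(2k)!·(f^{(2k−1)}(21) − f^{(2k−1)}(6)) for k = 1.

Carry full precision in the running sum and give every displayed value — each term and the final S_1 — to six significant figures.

S_1 ≈ 40.5926

Integral: ∫_6^21 ln(x) dx = 38.1844.
½[f(6) + f(21)] = ½[1.79176 + 3.04452] = 2.41814.
Running total after boundary: 40.6026.
Correction k=1: B_{2}/2! · (f^{(1)}(21) − f^{(1)}(6)) = 1/12 · (0.0476190 − 0.166667) = -0.00992063.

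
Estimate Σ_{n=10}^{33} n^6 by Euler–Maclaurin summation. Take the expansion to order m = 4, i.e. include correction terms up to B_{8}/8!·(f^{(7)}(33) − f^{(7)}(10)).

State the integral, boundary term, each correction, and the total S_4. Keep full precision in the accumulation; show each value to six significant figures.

S_4 ≈ 6.75267e+09

∫_10^33 x^6 dx evaluates to 6.08692e+09.
Boundary: ½(f(10) + f(33)) = ½(1.00000e+06 + 1.29147e+09) = 6.46234e+08.
So far: 6.73315e+09.
Order-1 term: 1/12 · (2.34812e+08 − 600000) = 1.95177e+07.
After k=1: 6.75267e+09.
Order-2 term: −1/720 · (4.31244e+06 − 120000) = -5822.83.
After k=2: 6.75267e+09.
Order-3 term: 1/30240 · (23760.0 − 7200.00) = 0.547619.
After k=3: 6.75267e+09.
Order-4 term: −1/1209600 · (0.00000 − 0.00000) = 0.00000.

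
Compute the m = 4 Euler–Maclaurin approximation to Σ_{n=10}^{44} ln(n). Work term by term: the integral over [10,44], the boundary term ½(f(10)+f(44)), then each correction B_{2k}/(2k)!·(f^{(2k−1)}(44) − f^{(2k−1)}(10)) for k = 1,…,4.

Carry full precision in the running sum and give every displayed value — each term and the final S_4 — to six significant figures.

∫_10^44 ln(x) dx evaluates to 109.478.
½[f(10) + f(44)] = ½[2.30259 + 3.78419] = 3.04339.
Integral + boundary = 112.522.
Order-1 term: 1/12 · (0.0227273 − 0.100000) = -0.00643939.
Partial sum through k=1: 112.515.
Order-2 term: −1/720 · (2.34786e-05 − 0.00200000) = 2.74517e-06.
Partial sum through k=2: 112.515.
Order-3 term: 1/30240 · (1.45528e-07 − 0.000240000) = -7.93170e-09.
Partial sum through k=3: 112.515.
Order-4 term: −1/1209600 · (2.25509e-09 − 7.20000e-05) = 5.95219e-11.

S_4 ≈ 112.515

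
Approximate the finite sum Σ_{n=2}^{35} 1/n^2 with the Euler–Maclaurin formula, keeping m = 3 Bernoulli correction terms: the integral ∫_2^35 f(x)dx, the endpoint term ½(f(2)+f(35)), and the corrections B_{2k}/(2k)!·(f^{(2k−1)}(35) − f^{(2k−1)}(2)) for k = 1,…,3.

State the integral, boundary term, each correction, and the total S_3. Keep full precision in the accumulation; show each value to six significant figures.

S_3 ≈ 0.616811

Integral: ∫_2^35 1/x^2 dx = 0.471429.
½[f(2) + f(35)] = ½[0.250000 + 0.000816327] = 0.125408.
Running total after boundary: 0.596837.
k=1: B_{2}/(2)! × [f^{(1)}(35) − f^{(1)}(2)] = 1/12 × (-4.66472e-05 − (-0.250000)) = 0.0208294.
Partial sum through k=1: 0.617666.
k=2: B_{4}/(4)! × [f^{(3)}(35) − f^{(3)}(2)] = −1/720 × (-4.56952e-07 − (-0.750000)) = -0.00104167.
Partial sum through k=2: 0.616625.
k=3: B_{6}/(6)! × [f^{(5)}(35) − f^{(5)}(2)] = 1/30240 × (-1.11907e-08 − (-5.62500)) = 0.000186012.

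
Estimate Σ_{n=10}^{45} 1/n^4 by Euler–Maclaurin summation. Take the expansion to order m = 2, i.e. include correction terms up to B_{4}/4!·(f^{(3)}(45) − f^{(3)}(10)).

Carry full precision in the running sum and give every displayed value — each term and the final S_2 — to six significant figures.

S_2 ≈ 0.000383112

∫_10^45 1/x^4 dx evaluates to 0.000329675.
Endpoint term: (f(10) + f(45))/2 = (0.000100000 + 2.43865e-07)/2 = 5.01219e-05.
So far: 0.000379797.
Order-1 term: 1/12 · (-2.16769e-08 − (-4.00000e-05)) = 3.33153e-06.
Partial sum through k=1: 0.000383129.
Order-2 term: −1/720 · (-3.21139e-10 − (-1.20000e-05)) = -1.66662e-08.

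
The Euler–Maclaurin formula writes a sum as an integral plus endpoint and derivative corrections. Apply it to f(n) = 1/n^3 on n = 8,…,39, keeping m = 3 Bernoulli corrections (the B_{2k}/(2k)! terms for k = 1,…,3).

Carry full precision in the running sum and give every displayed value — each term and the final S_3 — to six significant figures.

∫_8^39 1/x^3 dx evaluates to 0.00748377.
Endpoint term: (f(8) + f(39))/2 = (0.00195312 + 1.68580e-05)/2 = 0.000984992.
Running total after boundary: 0.00846876.
Order-1 term: 1/12 · (-1.29677e-06 − (-0.000732422)) = 6.09271e-05.
Partial sum through k=1: 0.00852969.
Order-2 term: −1/720 · (-1.70515e-08 − (-0.000228882)) = -3.17868e-07.
Partial sum through k=2: 0.00852937.
Order-3 term: 1/30240 · (-4.70851e-10 − (-0.000150204)) = 4.96704e-09.

S_3 ≈ 0.00852937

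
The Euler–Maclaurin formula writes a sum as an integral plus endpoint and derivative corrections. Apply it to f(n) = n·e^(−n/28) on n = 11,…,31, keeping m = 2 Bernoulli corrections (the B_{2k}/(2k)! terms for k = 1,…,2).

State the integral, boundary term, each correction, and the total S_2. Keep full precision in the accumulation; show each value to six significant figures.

S_2 ≈ 200.046

Integral: ∫_11^31 x·e^(−x/28) dx = 191.248.
Boundary: ½(f(11) + f(31)) = ½(7.42638 + 10.2456) = 8.83597.
So far: 200.084.
k=1: B_{2}/(2)! × [f^{(1)}(31) − f^{(1)}(11)] = 1/12 × (-0.0354109 − 0.409897) = -0.0371090.
After k=1: 200.046.
k=2: B_{4}/(4)! × [f^{(3)}(31) − f^{(3)}(11)] = −1/720 × (0.000797950 − 0.00224509) = 2.00991e-06.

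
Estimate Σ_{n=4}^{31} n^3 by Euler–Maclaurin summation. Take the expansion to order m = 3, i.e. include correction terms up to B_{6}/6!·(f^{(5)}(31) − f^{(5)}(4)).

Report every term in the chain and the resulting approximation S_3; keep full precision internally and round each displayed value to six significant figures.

S_3 ≈ 245980

∫_4^31 x^3 dx evaluates to 230816.
½[f(4) + f(31)] = ½[64.0000 + 29791.0] = 14927.5.
So far: 245744.
Order-1 term: 1/12 · (2883.00 − 48.0000) = 236.250.
Partial sum through k=1: 245980.
Order-2 term: −1/720 · (6.00000 − 6.00000) = 0.00000.
Partial sum through k=2: 245980.
Order-3 term: 1/30240 · (0.00000 − 0.00000) = 0.00000.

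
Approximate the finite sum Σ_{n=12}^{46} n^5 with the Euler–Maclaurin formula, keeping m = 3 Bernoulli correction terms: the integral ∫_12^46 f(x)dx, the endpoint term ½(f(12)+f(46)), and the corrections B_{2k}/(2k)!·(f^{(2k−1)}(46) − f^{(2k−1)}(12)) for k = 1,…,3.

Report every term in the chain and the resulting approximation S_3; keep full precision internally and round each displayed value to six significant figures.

S_3 ≈ 1.68351e+09

Integral: ∫_12^46 x^5 dx = 1.57855e+09.
½[f(12) + f(46)] = ½[248832 + 2.05963e+08] = 1.03106e+08.
So far: 1.68166e+09.
Correction k=1: B_{2}/2! · (f^{(1)}(46) − f^{(1)}(12)) = 1/12 · (2.23873e+07 − 103680) = 1.85697e+06.
After k=1: 1.68351e+09.
Correction k=2: B_{4}/4! · (f^{(3)}(46) − f^{(3)}(12)) = −1/720 · (126960 − 8640.00) = -164.333.
After k=2: 1.68351e+09.
Correction k=3: B_{6}/6! · (f^{(5)}(46) − f^{(5)}(12)) = 1/30240 · (120.000 − 120.000) = 0.00000.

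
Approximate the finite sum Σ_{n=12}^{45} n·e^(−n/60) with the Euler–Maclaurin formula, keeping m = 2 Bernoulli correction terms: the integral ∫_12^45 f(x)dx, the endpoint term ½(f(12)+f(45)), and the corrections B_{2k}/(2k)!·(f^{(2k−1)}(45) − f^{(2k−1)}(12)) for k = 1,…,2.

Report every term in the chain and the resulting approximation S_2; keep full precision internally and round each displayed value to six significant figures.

S_2 ≈ 576.503

Integral: ∫_12^45 x·e^(−x/60) dx = 561.008.
½[f(12) + f(45)] = ½[9.82477 + 21.2565] = 15.5406.
Integral + boundary = 576.548.
k=1: B_{2}/(2)! × [f^{(1)}(45) − f^{(1)}(12)] = 1/12 × (0.118092 − 0.654985) = -0.0447411.
Running total after k=1: 576.503.
k=2: B_{4}/(4)! × [f^{(3)}(45) − f^{(3)}(12)] = −1/720 × (0.000295229 − 0.000636791) = 4.74391e-07.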